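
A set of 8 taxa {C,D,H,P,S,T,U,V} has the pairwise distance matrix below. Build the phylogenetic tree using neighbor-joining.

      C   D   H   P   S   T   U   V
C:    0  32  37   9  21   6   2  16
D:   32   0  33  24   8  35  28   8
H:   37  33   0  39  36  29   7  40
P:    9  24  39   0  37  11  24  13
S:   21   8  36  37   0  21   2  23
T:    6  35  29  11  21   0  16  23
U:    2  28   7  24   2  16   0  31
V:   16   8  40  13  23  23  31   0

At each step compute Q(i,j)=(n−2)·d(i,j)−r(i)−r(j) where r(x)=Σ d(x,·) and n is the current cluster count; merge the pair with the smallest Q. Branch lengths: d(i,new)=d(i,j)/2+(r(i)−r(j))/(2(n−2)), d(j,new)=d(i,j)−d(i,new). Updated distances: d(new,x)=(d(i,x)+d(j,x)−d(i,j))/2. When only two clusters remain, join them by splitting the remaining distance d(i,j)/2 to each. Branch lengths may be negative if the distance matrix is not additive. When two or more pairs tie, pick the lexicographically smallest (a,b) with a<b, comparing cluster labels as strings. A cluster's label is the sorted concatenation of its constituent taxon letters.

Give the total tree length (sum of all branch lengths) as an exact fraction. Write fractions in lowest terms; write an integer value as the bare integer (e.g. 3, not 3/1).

iteration 1: select H,U (d=7, Q=-289); attach at lengths (51/4, -23/4); label the merged cluster HU
  updated: d(C,HU)=16, d(D,HU)=27, d(HU,P)=28, d(HU,S)=31/2, d(HU,T)=19, d(HU,V)=32
iteration 2: select D,S (d=8, Q=-439/2); attach at lengths (97/20, 63/20); label the merged cluster DS
  updated: d(C,DS)=45/2, d(DS,HU)=69/4, d(DS,P)=53/2, d(DS,T)=24, d(DS,V)=23/2
iteration 3: select DS,V (d=23/2, Q=-605/4); attach at lengths (209/32, 159/32); label the merged cluster DSV
  updated: d(C,DSV)=27/2, d(DSV,HU)=151/8, d(DSV,P)=14, d(DSV,T)=71/4
iteration 4: select DSV,HU (d=151/8, Q=-715/8); attach at lengths (311/48, 595/48); label the merged cluster DHSUV
  updated: d(C,DHSUV)=85/16, d(DHSUV,P)=185/16, d(DHSUV,T)=143/16
iteration 5: select C,DHSUV (d=85/16, Q=-71/2); attach at lengths (41/32, 129/32); label the merged cluster CDHSUV
  updated: d(CDHSUV,P)=61/8, d(CDHSUV,T)=77/16
iteration 6: select CDHSUV,P (d=61/8, Q=-375/16); attach at lengths (23/32, 221/32); label the merged cluster CDHPSUV
  updated: d(CDHPSUV,T)=131/32
iteration 7: select CDHPSUV,T (d=131/32); attach at lengths (131/64, 131/64); label the merged cluster CDHPSTUV
final tree: (((C:41/32,(((D:97/20,S:63/20):209/32,V:159/32):311/48,(H:51/4,U:-23/4):595/48):129/32):23/32,P:221/32):131/64,T:131/64)
total length: 1997/32

1997/32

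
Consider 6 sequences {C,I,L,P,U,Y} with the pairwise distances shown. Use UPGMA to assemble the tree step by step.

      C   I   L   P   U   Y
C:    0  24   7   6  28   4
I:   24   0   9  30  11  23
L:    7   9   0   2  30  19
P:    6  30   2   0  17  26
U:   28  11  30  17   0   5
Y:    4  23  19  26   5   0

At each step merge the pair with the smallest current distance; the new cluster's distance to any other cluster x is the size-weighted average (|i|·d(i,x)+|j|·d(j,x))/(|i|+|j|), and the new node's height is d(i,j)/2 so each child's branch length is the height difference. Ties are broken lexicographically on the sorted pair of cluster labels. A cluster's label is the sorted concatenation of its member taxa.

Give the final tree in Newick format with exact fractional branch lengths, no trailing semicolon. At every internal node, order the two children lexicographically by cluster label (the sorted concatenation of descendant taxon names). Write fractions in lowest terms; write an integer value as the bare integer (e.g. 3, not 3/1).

(((C:2,Y:2):21/4,(L:1,P:1):25/4):25/8,(I:11/2,U:11/2):39/8)

iteration 1: select L,P (d=2); attach at lengths (1, 1); label the merged cluster LP
  updated: d(C,LP)=13/2, d(I,LP)=39/2, d(LP,U)=47/2, d(LP,Y)=45/2
iteration 2: select C,Y (d=4); attach at lengths (2, 2); label the merged cluster CY
  updated: d(CY,I)=47/2, d(CY,LP)=29/2, d(CY,U)=33/2
iteration 3: select I,U (d=11); attach at lengths (11/2, 11/2); label the merged cluster IU
  updated: d(CY,IU)=20, d(IU,LP)=43/2
iteration 4: select CY,LP (d=29/2); attach at lengths (21/4, 25/4); label the merged cluster CLPY
  updated: d(CLPY,IU)=83/4
iteration 5: select CLPY,IU (d=83/4); attach at lengths (25/8, 39/8); label the merged cluster CILPUY
final tree: (((C:2,Y:2):21/4,(L:1,P:1):25/4):25/8,(I:11/2,U:11/2):39/8)
total length: 73/2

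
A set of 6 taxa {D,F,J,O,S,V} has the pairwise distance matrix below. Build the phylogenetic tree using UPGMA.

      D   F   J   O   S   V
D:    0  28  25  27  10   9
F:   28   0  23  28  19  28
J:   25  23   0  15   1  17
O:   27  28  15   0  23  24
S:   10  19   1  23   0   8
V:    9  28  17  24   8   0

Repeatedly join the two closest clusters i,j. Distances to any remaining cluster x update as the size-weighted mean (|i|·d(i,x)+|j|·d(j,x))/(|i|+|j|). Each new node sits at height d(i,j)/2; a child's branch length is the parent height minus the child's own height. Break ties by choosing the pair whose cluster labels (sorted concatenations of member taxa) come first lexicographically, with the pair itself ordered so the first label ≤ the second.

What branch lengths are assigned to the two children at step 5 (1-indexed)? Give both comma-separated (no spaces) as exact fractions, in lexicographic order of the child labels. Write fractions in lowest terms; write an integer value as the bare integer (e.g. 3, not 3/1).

step 1: merge (J,S) at d=1; branch lengths J→1/2, S→1/2; new cluster JS
  updated: d(D,JS)=35/2, d(F,JS)=21, d(JS,O)=19, d(JS,V)=25/2
step 2: merge (D,V) at d=9; branch lengths D→9/2, V→9/2; new cluster DV
  updated: d(DV,F)=28, d(DV,JS)=15, d(DV,O)=51/2
step 3: merge (DV,JS) at d=15; branch lengths DV→3, JS→7; new cluster DJSV
  updated: d(DJSV,F)=49/2, d(DJSV,O)=89/4
step 4: merge (DJSV,O) at d=89/4; branch lengths DJSV→29/8, O→89/8; new cluster DJOSV
  updated: d(DJOSV,F)=126/5
step 5: merge (DJOSV,F) at d=126/5; branch lengths DJOSV→59/40, F→63/5; new cluster DFJOSV
final tree: ((((D:9/2,V:9/2):3,(J:1/2,S:1/2):7):29/8,O:89/8):59/40,F:63/5)
total length: 1953/40

59/40,63/5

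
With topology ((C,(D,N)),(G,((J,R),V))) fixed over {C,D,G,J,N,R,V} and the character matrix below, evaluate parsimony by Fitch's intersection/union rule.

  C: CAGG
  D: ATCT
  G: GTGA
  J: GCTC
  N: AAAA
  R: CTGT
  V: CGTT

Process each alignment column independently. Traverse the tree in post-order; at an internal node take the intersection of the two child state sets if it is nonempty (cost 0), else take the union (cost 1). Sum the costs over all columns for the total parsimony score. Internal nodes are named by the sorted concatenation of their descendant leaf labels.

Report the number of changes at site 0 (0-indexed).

DN@0: {A} ∩ {A} = {A} (intersection, +0)
CDN@0: {C} ∪ {A} = {A,C} (union, +1)
JR@0: {G} ∪ {C} = {C,G} (union, +1)
JRV@0: {C,G} ∩ {C} = {C} (intersection, +0)
GJRV@0: {G} ∪ {C} = {C,G} (union, +1)
CDGJNRV@0: {A,C} ∩ {C,G} = {C} (intersection, +0)
DN@1: {T} ∪ {A} = {A,T} (union, +1)
CDN@1: {A} ∩ {A,T} = {A} (intersection, +0)
JR@1: {C} ∪ {T} = {C,T} (union, +1)
JRV@1: {C,T} ∪ {G} = {C,G,T} (union, +1)
GJRV@1: {T} ∩ {C,G,T} = {T} (intersection, +0)
CDGJNRV@1: {A} ∪ {T} = {A,T} (union, +1)
DN@2: {C} ∪ {A} = {A,C} (union, +1)
CDN@2: {G} ∪ {A,C} = {A,C,G} (union, +1)
JR@2: {T} ∪ {G} = {G,T} (union, +1)
JRV@2: {G,T} ∩ {T} = {T} (intersection, +0)
GJRV@2: {G} ∪ {T} = {G,T} (union, +1)
CDGJNRV@2: {A,C,G} ∩ {G,T} = {G} (intersection, +0)
DN@3: {T} ∪ {A} = {A,T} (union, +1)
CDN@3: {G} ∪ {A,T} = {A,G,T} (union, +1)
JR@3: {C} ∪ {T} = {C,T} (union, +1)
JRV@3: {C,T} ∩ {T} = {T} (intersection, +0)
GJRV@3: {A} ∪ {T} = {A,T} (union, +1)
CDGJNRV@3: {A,G,T} ∩ {A,T} = {A,T} (intersection, +0)
per-site changes: [3, 4, 4, 4]; total = 15

3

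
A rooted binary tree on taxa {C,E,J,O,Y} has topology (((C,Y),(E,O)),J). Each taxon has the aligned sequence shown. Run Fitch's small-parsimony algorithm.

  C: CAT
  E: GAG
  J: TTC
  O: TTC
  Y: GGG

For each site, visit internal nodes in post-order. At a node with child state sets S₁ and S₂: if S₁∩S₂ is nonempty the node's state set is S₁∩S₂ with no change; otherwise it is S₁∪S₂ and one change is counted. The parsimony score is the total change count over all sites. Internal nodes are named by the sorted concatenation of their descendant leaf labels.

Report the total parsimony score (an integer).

site 0, node CY: C={C} ∪ Y={G} → {C,G} (+1)
site 0, node EO: E={G} ∪ O={T} → {G,T} (+1)
site 0, node CEOY: CY={C,G} ∩ EO={G,T} → {G} (+0)
site 0, node CEJOY: CEOY={G} ∪ J={T} → {G,T} (+1)
site 1, node CY: C={A} ∪ Y={G} → {A,G} (+1)
site 1, node EO: E={A} ∪ O={T} → {A,T} (+1)
site 1, node CEOY: CY={A,G} ∩ EO={A,T} → {A} (+0)
site 1, node CEJOY: CEOY={A} ∪ J={T} → {A,T} (+1)
site 2, node CY: C={T} ∪ Y={G} → {G,T} (+1)
site 2, node EO: E={G} ∪ O={C} → {C,G} (+1)
site 2, node CEOY: CY={G,T} ∩ EO={C,G} → {G} (+0)
site 2, node CEJOY: CEOY={G} ∪ J={C} → {C,G} (+1)
per-site changes: [3, 3, 3]; total = 9

9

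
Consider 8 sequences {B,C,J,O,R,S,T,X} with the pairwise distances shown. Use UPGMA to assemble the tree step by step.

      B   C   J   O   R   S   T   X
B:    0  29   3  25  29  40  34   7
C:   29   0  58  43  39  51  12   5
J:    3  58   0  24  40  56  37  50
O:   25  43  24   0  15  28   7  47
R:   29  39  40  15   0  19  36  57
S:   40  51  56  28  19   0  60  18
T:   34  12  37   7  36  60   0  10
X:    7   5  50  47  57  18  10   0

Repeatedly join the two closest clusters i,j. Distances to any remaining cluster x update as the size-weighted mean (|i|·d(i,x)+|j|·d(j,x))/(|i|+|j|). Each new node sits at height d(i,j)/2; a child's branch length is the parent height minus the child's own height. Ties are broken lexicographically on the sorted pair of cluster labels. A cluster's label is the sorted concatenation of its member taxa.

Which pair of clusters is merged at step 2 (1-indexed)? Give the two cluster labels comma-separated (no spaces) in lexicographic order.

1. join B+J (d=3) ⇒ BJ; edges |B|=3/2, |J|=3/2
  updated: d(BJ,C)=87/2, d(BJ,O)=49/2, d(BJ,R)=69/2, d(BJ,S)=48, d(BJ,T)=71/2, d(BJ,X)=57/2
2. join C+X (d=5) ⇒ CX; edges |C|=5/2, |X|=5/2
  updated: d(BJ,CX)=36, d(CX,O)=45, d(CX,R)=48, d(CX,S)=69/2, d(CX,T)=11
3. join O+T (d=7) ⇒ OT; edges |O|=7/2, |T|=7/2
  updated: d(BJ,OT)=30, d(CX,OT)=28, d(OT,R)=51/2, d(OT,S)=44
4. join R+S (d=19) ⇒ RS; edges |R|=19/2, |S|=19/2
  updated: d(BJ,RS)=165/4, d(CX,RS)=165/4, d(OT,RS)=139/4
5. join CX+OT (d=28) ⇒ COTX; edges |CX|=23/2, |OT|=21/2
  updated: d(BJ,COTX)=33, d(COTX,RS)=38
6. join BJ+COTX (d=33) ⇒ BCJOTX; edges |BJ|=15, |COTX|=5/2
  updated: d(BCJOTX,RS)=469/12
7. join BCJOTX+RS (d=469/12) ⇒ BCJORSTX; edges |BCJOTX|=73/24, |RS|=241/24
final tree: (((B:3/2,J:3/2):15,((C:5/2,X:5/2):23/2,(O:7/2,T:7/2):21/2):5/2):73/24,(R:19/2,S:19/2):241/24)
total length: 1039/12

C,X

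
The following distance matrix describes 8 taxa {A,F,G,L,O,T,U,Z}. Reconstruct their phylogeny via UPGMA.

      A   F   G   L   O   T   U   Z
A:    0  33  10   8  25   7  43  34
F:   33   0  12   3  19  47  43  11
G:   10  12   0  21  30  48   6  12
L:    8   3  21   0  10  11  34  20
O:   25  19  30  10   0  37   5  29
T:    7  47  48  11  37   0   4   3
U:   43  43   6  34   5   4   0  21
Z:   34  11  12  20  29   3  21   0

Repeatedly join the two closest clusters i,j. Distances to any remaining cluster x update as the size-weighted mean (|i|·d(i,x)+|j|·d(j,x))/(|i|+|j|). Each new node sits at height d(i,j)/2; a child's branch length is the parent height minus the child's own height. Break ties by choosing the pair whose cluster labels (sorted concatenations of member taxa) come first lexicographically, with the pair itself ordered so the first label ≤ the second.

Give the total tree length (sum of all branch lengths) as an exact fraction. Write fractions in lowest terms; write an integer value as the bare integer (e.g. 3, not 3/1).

449/8

iteration 1: select F,L (d=3); attach at lengths (3/2, 3/2); label the merged cluster FL
  updated: d(A,FL)=41/2, d(FL,G)=33/2, d(FL,O)=29/2, d(FL,T)=29, d(FL,U)=77/2, d(FL,Z)=31/2
iteration 2: select T,Z (d=3); attach at lengths (3/2, 3/2); label the merged cluster TZ
  updated: d(A,TZ)=41/2, d(FL,TZ)=89/4, d(G,TZ)=30, d(O,TZ)=33, d(TZ,U)=25/2
iteration 3: select O,U (d=5); attach at lengths (5/2, 5/2); label the merged cluster OU
  updated: d(A,OU)=34, d(FL,OU)=53/2, d(G,OU)=18, d(OU,TZ)=91/4
iteration 4: select A,G (d=10); attach at lengths (5, 5); label the merged cluster AG
  updated: d(AG,FL)=37/2, d(AG,OU)=26, d(AG,TZ)=101/4
iteration 5: select AG,FL (d=37/2); attach at lengths (17/4, 31/4); label the merged cluster AFGL
  updated: d(AFGL,OU)=105/4, d(AFGL,TZ)=95/4
iteration 6: select OU,TZ (d=91/4); attach at lengths (71/8, 79/8); label the merged cluster OTUZ
  updated: d(AFGL,OTUZ)=25
iteration 7: select AFGL,OTUZ (d=25); attach at lengths (13/4, 9/8); label the merged cluster AFGLOTUZ
final tree: (((A:5,G:5):17/4,(F:3/2,L:3/2):31/4):13/4,((O:5/2,U:5/2):71/8,(T:3/2,Z:3/2):79/8):9/8)
total length: 449/8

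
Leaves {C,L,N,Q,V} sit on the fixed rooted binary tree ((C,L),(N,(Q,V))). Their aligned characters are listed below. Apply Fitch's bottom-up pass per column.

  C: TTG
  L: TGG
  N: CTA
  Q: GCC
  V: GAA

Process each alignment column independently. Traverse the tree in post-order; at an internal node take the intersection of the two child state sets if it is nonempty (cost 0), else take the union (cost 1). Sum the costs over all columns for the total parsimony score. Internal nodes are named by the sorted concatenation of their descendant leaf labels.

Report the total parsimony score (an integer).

7

CL@0: {T} ∩ {T} = {T} (intersection, +0)
QV@0: {G} ∩ {G} = {G} (intersection, +0)
NQV@0: {C} ∪ {G} = {C,G} (union, +1)
CLNQV@0: {T} ∪ {C,G} = {C,G,T} (union, +1)
CL@1: {T} ∪ {G} = {G,T} (union, +1)
QV@1: {C} ∪ {A} = {A,C} (union, +1)
NQV@1: {T} ∪ {A,C} = {A,C,T} (union, +1)
CLNQV@1: {G,T} ∩ {A,C,T} = {T} (intersection, +0)
CL@2: {G} ∩ {G} = {G} (intersection, +0)
QV@2: {C} ∪ {A} = {A,C} (union, +1)
NQV@2: {A} ∩ {A,C} = {A} (intersection, +0)
CLNQV@2: {G} ∪ {A} = {A,G} (union, +1)
per-site changes: [2, 3, 2]; total = 7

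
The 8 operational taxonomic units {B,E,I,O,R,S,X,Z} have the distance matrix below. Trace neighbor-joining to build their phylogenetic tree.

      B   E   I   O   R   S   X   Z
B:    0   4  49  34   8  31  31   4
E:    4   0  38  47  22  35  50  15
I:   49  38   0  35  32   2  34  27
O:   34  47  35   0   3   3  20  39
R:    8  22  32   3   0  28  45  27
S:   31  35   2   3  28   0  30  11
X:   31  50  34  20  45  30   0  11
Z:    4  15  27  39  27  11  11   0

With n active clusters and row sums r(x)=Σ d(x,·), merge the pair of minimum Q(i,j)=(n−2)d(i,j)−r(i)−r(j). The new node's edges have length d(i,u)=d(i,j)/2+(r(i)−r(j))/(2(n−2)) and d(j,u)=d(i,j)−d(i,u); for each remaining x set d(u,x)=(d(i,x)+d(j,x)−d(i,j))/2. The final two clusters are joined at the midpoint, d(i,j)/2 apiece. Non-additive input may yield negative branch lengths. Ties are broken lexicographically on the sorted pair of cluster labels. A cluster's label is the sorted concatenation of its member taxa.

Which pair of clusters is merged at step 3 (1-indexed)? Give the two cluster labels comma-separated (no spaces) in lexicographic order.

I,S

iteration 1: select B,E (d=4, Q=-348); attach at lengths (-13/6, 37/6); label the merged cluster BE
  updated: d(BE,I)=83/2, d(BE,O)=77/2, d(BE,R)=13, d(BE,S)=31, d(BE,X)=77/2, d(BE,Z)=15/2
iteration 2: select O,R (d=3, Q=-543/2); attach at lengths (11/20, 49/20); label the merged cluster OR
  updated: d(BE,OR)=97/4, d(I,OR)=32, d(OR,S)=14, d(OR,X)=31, d(OR,Z)=63/2
iteration 3: select I,S (d=2, Q=-433/2); attach at lengths (113/16, -81/16); label the merged cluster IS
  updated: d(BE,IS)=141/4, d(IS,OR)=22, d(IS,X)=31, d(IS,Z)=18
iteration 4: select BE,Z (d=15/2, Q=-151); attach at lengths (10, -5/2); label the merged cluster BEZ
  updated: d(BEZ,IS)=183/8, d(BEZ,OR)=193/8, d(BEZ,X)=21
iteration 5: select BEZ,X (d=21, Q=-109); attach at lengths (27/4, 57/4); label the merged cluster BEXZ
  updated: d(BEXZ,IS)=263/16, d(BEXZ,OR)=273/16
iteration 6: select BEXZ,IS (d=263/16, Q=-111/2); attach at lengths (23/4, 171/16); label the merged cluster BEISXZ
  updated: d(BEISXZ,OR)=181/16
iteration 7: select BEISXZ,OR (d=181/16); attach at lengths (181/32, 181/32); label the merged cluster BEIORSXZ
final tree: (((((B:-13/6,E:37/6):10,Z:-5/2):27/4,X:57/4):23/4,(I:113/16,S:-81/16):171/16):181/32,(O:11/20,R:49/20):181/32)
total length: 261/4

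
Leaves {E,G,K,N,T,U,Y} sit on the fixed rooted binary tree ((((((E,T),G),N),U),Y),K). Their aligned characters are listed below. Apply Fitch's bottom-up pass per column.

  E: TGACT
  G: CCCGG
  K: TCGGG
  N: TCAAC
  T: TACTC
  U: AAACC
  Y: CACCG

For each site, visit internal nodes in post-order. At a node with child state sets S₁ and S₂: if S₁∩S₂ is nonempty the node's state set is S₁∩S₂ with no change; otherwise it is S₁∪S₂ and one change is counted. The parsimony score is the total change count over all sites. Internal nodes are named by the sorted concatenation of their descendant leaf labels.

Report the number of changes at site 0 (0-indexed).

[col 0] ET: children E:{T}, T:{T} ∩→ {T}; cost 0
[col 0] EGT: children ET:{T}, G:{C} ∪→ {C,T}; cost 1
[col 0] EGNT: children EGT:{C,T}, N:{T} ∩→ {T}; cost 0
[col 0] EGNTU: children EGNT:{T}, U:{A} ∪→ {A,T}; cost 1
[col 0] EGNTUY: children EGNTU:{A,T}, Y:{C} ∪→ {A,C,T}; cost 1
[col 0] EGKNTUY: children EGNTUY:{A,C,T}, K:{T} ∩→ {T}; cost 0
[col 1] ET: children E:{G}, T:{A} ∪→ {A,G}; cost 1
[col 1] EGT: children ET:{A,G}, G:{C} ∪→ {A,C,G}; cost 1
[col 1] EGNT: children EGT:{A,C,G}, N:{C} ∩→ {C}; cost 0
[col 1] EGNTU: children EGNT:{C}, U:{A} ∪→ {A,C}; cost 1
[col 1] EGNTUY: children EGNTU:{A,C}, Y:{A} ∩→ {A}; cost 0
[col 1] EGKNTUY: children EGNTUY:{A}, K:{C} ∪→ {A,C}; cost 1
[col 2] ET: children E:{A}, T:{C} ∪→ {A,C}; cost 1
[col 2] EGT: children ET:{A,C}, G:{C} ∩→ {C}; cost 0
[col 2] EGNT: children EGT:{C}, N:{A} ∪→ {A,C}; cost 1
[col 2] EGNTU: children EGNT:{A,C}, U:{A} ∩→ {A}; cost 0
[col 2] EGNTUY: children EGNTU:{A}, Y:{C} ∪→ {A,C}; cost 1
[col 2] EGKNTUY: children EGNTUY:{A,C}, K:{G} ∪→ {A,C,G}; cost 1
[col 3] ET: children E:{C}, T:{T} ∪→ {C,T}; cost 1
[col 3] EGT: children ET:{C,T}, G:{G} ∪→ {C,G,T}; cost 1
[col 3] EGNT: children EGT:{C,G,T}, N:{A} ∪→ {A,C,G,T}; cost 1
[col 3] EGNTU: children EGNT:{A,C,G,T}, U:{C} ∩→ {C}; cost 0
[col 3] EGNTUY: children EGNTU:{C}, Y:{C} ∩→ {C}; cost 0
[col 3] EGKNTUY: children EGNTUY:{C}, K:{G} ∪→ {C,G}; cost 1
[col 4] ET: children E:{T}, T:{C} ∪→ {C,T}; cost 1
[col 4] EGT: children ET:{C,T}, G:{G} ∪→ {C,G,T}; cost 1
[col 4] EGNT: children EGT:{C,G,T}, N:{C} ∩→ {C}; cost 0
[col 4] EGNTU: children EGNT:{C}, U:{C} ∩→ {C}; cost 0
[col 4] EGNTUY: children EGNTU:{C}, Y:{G} ∪→ {C,G}; cost 1
[col 4] EGKNTUY: children EGNTUY:{C,G}, K:{G} ∩→ {G}; cost 0
per-site changes: [3, 4, 4, 4, 3]; total = 18

3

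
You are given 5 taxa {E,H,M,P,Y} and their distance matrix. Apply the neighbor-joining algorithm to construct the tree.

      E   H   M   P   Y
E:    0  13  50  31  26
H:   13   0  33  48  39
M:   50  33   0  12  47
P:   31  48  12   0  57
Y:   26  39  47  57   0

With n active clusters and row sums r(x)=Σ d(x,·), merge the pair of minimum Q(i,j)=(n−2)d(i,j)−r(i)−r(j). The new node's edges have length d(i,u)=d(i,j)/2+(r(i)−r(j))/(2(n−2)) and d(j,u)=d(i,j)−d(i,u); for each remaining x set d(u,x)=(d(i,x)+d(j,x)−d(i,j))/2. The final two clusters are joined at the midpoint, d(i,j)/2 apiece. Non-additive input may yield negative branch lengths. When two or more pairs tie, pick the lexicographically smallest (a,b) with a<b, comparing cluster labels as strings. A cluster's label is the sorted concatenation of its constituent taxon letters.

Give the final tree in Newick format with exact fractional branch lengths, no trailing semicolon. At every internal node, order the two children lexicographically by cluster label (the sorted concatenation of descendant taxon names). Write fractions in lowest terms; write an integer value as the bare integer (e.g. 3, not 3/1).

step 1: merge (M,P) at d=12, Q=-254; branch lengths M→5, P→7; new cluster MP
  updated: d(E,MP)=69/2, d(H,MP)=69/2, d(MP,Y)=46
step 2: merge (E,H) at d=13, Q=-134; branch lengths E→13/4, H→39/4; new cluster EH
  updated: d(EH,MP)=28, d(EH,Y)=26
step 3: merge (EH,MP) at d=28, Q=-100; branch lengths EH→4, MP→24; new cluster EHMP
  updated: d(EHMP,Y)=22
step 4: merge (EHMP,Y) at d=22; branch lengths EHMP→11, Y→11; new cluster EHMPY
final tree: (((E:13/4,H:39/4):4,(M:5,P:7):24):11,Y:11)
total length: 75

(((E:13/4,H:39/4):4,(M:5,P:7):24):11,Y:11)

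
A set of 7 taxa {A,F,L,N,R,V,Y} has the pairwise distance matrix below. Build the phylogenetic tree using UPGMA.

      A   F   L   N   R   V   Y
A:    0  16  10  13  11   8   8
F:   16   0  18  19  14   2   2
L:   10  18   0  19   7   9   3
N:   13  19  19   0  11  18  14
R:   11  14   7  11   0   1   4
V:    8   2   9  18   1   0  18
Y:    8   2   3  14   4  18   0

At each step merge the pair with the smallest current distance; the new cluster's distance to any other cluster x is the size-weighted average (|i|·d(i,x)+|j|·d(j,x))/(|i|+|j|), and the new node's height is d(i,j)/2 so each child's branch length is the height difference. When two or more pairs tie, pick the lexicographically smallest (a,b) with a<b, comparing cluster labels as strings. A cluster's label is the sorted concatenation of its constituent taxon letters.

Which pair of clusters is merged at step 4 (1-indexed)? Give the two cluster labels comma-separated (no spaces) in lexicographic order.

A,LRV

step 1: merge (R,V) at d=1; branch lengths R→1/2, V→1/2; new cluster RV
  updated: d(A,RV)=19/2, d(F,RV)=8, d(L,RV)=8, d(N,RV)=29/2, d(RV,Y)=11
step 2: merge (F,Y) at d=2; branch lengths F→1, Y→1; new cluster FY
  updated: d(A,FY)=12, d(FY,L)=21/2, d(FY,N)=33/2, d(FY,RV)=19/2
step 3: merge (L,RV) at d=8; branch lengths L→4, RV→7/2; new cluster LRV
  updated: d(A,LRV)=29/3, d(FY,LRV)=59/6, d(LRV,N)=16
step 4: merge (A,LRV) at d=29/3; branch lengths A→29/6, LRV→5/6; new cluster ALRV
  updated: d(ALRV,FY)=83/8, d(ALRV,N)=61/4
step 5: merge (ALRV,FY) at d=83/8; branch lengths ALRV→17/48, FY→67/16; new cluster AFLRVY
  updated: d(AFLRVY,N)=47/3
step 6: merge (AFLRVY,N) at d=47/3; branch lengths AFLRVY→127/48, N→47/6; new cluster AFLNRVY
final tree: (((A:29/6,(L:4,(R:1/2,V:1/2):7/2):5/6):17/48,(F:1,Y:1):67/16):127/48,N:47/6)
total length: 499/16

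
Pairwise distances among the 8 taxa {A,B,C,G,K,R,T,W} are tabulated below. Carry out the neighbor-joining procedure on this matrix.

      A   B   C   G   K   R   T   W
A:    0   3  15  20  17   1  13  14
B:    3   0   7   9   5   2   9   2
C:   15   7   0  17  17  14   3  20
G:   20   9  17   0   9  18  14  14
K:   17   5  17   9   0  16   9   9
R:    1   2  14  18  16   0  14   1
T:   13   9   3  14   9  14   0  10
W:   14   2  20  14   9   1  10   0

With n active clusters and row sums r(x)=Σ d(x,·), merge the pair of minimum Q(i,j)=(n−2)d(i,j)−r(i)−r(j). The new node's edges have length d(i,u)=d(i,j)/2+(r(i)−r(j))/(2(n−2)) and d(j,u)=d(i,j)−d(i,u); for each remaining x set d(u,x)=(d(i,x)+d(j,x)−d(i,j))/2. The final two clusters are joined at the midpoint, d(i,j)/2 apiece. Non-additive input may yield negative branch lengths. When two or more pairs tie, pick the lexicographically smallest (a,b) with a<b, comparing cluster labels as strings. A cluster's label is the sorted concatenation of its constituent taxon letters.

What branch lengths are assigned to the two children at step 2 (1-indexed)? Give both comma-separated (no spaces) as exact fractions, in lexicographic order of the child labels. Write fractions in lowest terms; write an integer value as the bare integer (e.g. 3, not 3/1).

11/5,-6/5

iteration 1: select C,T (d=3, Q=-147); attach at lengths (13/4, -1/4); label the merged cluster CT
  updated: d(A,CT)=25/2, d(B,CT)=13/2, d(CT,G)=14, d(CT,K)=23/2, d(CT,R)=25/2, d(CT,W)=27/2
iteration 2: select A,R (d=1, Q=-113); attach at lengths (11/5, -6/5); label the merged cluster AR
  updated: d(AR,B)=2, d(AR,CT)=12, d(AR,G)=37/2, d(AR,K)=16, d(AR,W)=7
iteration 3: select G,K (d=9, Q=-79); attach at lengths (25/4, 11/4); label the merged cluster GK
  updated: d(AR,GK)=51/4, d(B,GK)=5/2, d(CT,GK)=33/4, d(GK,W)=7
iteration 4: select CT,GK (d=33/4, Q=-46); attach at lengths (23/4, 5/2); label the merged cluster CGKT
  updated: d(AR,CGKT)=33/4, d(B,CGKT)=3/8, d(CGKT,W)=49/8
iteration 5: select AR,W (d=7, Q=-147/8); attach at lengths (129/32, 95/32); label the merged cluster ARW
  updated: d(ARW,B)=-3/2, d(ARW,CGKT)=59/16
iteration 6: select ARW,B (d=-3/2, Q=-41/16); attach at lengths (29/32, -77/32); label the merged cluster ABRW
  updated: d(ABRW,CGKT)=89/32
iteration 7: select ABRW,CGKT (d=89/32); attach at lengths (89/64, 89/64); label the merged cluster ABCGKRTW
final tree: ((((A:11/5,R:-6/5):129/32,W:95/32):29/32,B:-77/32):89/64,((C:13/4,T:-1/4):23/4,(G:25/4,K:11/4):5/2):89/64)
total length: 945/32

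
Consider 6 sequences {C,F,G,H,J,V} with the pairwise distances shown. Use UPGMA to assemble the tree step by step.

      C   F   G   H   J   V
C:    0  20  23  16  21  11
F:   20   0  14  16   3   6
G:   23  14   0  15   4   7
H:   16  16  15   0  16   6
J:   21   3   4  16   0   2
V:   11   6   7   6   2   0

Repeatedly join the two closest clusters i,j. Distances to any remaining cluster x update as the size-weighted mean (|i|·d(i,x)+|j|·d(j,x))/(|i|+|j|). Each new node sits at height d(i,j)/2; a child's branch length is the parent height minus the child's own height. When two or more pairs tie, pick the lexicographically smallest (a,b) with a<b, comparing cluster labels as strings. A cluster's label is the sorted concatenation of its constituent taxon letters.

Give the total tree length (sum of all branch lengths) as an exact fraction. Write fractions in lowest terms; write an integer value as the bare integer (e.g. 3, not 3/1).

3869/120

1. join J+V (d=2) ⇒ JV; edges |J|=1, |V|=1
  updated: d(C,JV)=16, d(F,JV)=9/2, d(G,JV)=11/2, d(H,JV)=11
2. join F+JV (d=9/2) ⇒ FJV; edges |F|=9/4, |JV|=5/4
  updated: d(C,FJV)=52/3, d(FJV,G)=25/3, d(FJV,H)=38/3
3. join FJV+G (d=25/3) ⇒ FGJV; edges |FJV|=23/12, |G|=25/6
  updated: d(C,FGJV)=75/4, d(FGJV,H)=53/4
4. join FGJV+H (d=53/4) ⇒ FGHJV; edges |FGJV|=59/24, |H|=53/8
  updated: d(C,FGHJV)=91/5
5. join C+FGHJV (d=91/5) ⇒ CFGHJV; edges |C|=91/10, |FGHJV|=99/40
final tree: (C:91/10,(((F:9/4,(J:1,V:1):5/4):23/12,G:25/6):59/24,H:53/8):99/40)
total length: 3869/120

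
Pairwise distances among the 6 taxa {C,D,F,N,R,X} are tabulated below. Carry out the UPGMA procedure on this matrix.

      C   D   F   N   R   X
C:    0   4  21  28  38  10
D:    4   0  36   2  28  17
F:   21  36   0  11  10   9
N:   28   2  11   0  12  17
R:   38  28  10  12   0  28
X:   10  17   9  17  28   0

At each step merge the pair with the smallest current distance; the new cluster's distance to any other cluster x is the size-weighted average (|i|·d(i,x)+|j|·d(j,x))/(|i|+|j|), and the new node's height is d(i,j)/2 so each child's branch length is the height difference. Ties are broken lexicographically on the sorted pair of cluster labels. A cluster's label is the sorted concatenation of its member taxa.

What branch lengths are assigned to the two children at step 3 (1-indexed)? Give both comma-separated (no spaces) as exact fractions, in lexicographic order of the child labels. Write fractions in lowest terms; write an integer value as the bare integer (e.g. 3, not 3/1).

1. join D+N (d=2) ⇒ DN; edges |D|=1, |N|=1
  updated: d(C,DN)=16, d(DN,F)=47/2, d(DN,R)=20, d(DN,X)=17
2. join F+X (d=9) ⇒ FX; edges |F|=9/2, |X|=9/2
  updated: d(C,FX)=31/2, d(DN,FX)=81/4, d(FX,R)=19
3. join C+FX (d=31/2) ⇒ CFX; edges |C|=31/4, |FX|=13/4
  updated: d(CFX,DN)=113/6, d(CFX,R)=76/3
4. join CFX+DN (d=113/6) ⇒ CDFNX; edges |CFX|=5/3, |DN|=101/12
  updated: d(CDFNX,R)=116/5
5. join CDFNX+R (d=116/5) ⇒ CDFNRX; edges |CDFNX|=131/60, |R|=58/5
final tree: (((C:31/4,(F:9/2,X:9/2):13/4):5/3,(D:1,N:1):101/12):131/60,R:58/5)
total length: 688/15

31/4,13/4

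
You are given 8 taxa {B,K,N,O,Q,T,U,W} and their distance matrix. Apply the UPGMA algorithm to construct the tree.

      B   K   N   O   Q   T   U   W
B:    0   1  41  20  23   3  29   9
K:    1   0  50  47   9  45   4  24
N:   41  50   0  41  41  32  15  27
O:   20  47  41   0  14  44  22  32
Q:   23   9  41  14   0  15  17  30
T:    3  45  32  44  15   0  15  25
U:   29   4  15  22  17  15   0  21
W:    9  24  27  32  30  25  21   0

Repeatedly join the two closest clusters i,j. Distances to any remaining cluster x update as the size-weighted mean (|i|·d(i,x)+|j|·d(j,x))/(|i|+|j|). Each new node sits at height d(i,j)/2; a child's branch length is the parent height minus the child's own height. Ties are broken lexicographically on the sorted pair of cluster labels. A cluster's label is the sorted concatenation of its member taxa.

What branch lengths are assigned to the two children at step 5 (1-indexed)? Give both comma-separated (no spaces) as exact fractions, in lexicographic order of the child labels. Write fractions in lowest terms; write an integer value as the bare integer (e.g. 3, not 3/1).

17/4,47/4

step 1: merge (B,K) at d=1; branch lengths B→1/2, K→1/2; new cluster BK
  updated: d(BK,N)=91/2, d(BK,O)=67/2, d(BK,Q)=16, d(BK,T)=24, d(BK,U)=33/2, d(BK,W)=33/2
step 2: merge (O,Q) at d=14; branch lengths O→7, Q→7; new cluster OQ
  updated: d(BK,OQ)=99/4, d(N,OQ)=41, d(OQ,T)=59/2, d(OQ,U)=39/2, d(OQ,W)=31
step 3: merge (N,U) at d=15; branch lengths N→15/2, U→15/2; new cluster NU
  updated: d(BK,NU)=31, d(NU,OQ)=121/4, d(NU,T)=47/2, d(NU,W)=24
step 4: merge (BK,W) at d=33/2; branch lengths BK→31/4, W→33/4; new cluster BKW
  updated: d(BKW,NU)=86/3, d(BKW,OQ)=161/6, d(BKW,T)=73/3
step 5: merge (NU,T) at d=47/2; branch lengths NU→17/4, T→47/4; new cluster NTU
  updated: d(BKW,NTU)=245/9, d(NTU,OQ)=30
step 6: merge (BKW,OQ) at d=161/6; branch lengths BKW→31/6, OQ→77/12; new cluster BKOQW
  updated: d(BKOQW,NTU)=85/3
step 7: merge (BKOQW,NTU) at d=85/3; branch lengths BKOQW→3/4, NTU→29/12; new cluster BKNOQTUW
final tree: ((((B:1/2,K:1/2):31/4,W:33/4):31/6,(O:7,Q:7):77/12):3/4,((N:15/2,U:15/2):17/4,T:47/4):29/12)
total length: 307/4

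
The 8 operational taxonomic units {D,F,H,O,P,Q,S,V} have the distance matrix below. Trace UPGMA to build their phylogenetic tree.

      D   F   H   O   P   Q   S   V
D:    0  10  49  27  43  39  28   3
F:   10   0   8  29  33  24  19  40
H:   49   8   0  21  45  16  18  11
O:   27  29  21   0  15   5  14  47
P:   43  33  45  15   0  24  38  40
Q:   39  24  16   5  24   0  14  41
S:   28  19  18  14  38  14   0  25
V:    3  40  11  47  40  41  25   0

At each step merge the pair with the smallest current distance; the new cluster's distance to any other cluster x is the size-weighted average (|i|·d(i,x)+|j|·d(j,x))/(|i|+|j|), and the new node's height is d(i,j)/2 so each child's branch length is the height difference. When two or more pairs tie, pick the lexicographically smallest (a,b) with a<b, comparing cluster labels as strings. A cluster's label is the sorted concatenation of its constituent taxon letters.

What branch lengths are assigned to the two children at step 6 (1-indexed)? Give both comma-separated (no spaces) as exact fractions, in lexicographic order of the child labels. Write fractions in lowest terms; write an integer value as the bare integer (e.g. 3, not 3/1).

59/12,31/2

iteration 1: select D,V (d=3); attach at lengths (3/2, 3/2); label the merged cluster DV
  updated: d(DV,F)=25, d(DV,H)=30, d(DV,O)=37, d(DV,P)=83/2, d(DV,Q)=40, d(DV,S)=53/2
iteration 2: select O,Q (d=5); attach at lengths (5/2, 5/2); label the merged cluster OQ
  updated: d(DV,OQ)=77/2, d(F,OQ)=53/2, d(H,OQ)=37/2, d(OQ,P)=39/2, d(OQ,S)=14
iteration 3: select F,H (d=8); attach at lengths (4, 4); label the merged cluster FH
  updated: d(DV,FH)=55/2, d(FH,OQ)=45/2, d(FH,P)=39, d(FH,S)=37/2
iteration 4: select OQ,S (d=14); attach at lengths (9/2, 7); label the merged cluster OQS
  updated: d(DV,OQS)=69/2, d(FH,OQS)=127/6, d(OQS,P)=77/3
iteration 5: select FH,OQS (d=127/6); attach at lengths (79/12, 43/12); label the merged cluster FHOQS
  updated: d(DV,FHOQS)=317/10, d(FHOQS,P)=31
iteration 6: select FHOQS,P (d=31); attach at lengths (59/12, 31/2); label the merged cluster FHOPQS
  updated: d(DV,FHOPQS)=100/3
iteration 7: select DV,FHOPQS (d=100/3); attach at lengths (91/6, 7/6); label the merged cluster DFHOPQSV
final tree: ((D:3/2,V:3/2):91/6,(((F:4,H:4):79/12,((O:5/2,Q:5/2):9/2,S:7):43/12):59/12,P:31/2):7/6)
total length: 893/12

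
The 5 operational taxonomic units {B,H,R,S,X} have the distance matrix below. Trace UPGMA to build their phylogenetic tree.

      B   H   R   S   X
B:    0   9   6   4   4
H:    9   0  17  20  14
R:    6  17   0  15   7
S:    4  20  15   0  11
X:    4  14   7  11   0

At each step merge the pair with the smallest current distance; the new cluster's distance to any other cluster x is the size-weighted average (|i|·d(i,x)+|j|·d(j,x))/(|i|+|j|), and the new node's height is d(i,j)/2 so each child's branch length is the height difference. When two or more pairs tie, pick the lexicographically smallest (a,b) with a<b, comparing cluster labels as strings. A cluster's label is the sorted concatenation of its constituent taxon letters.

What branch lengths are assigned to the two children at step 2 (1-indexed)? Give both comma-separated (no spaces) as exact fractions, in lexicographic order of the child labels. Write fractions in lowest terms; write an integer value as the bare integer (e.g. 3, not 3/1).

7/2,7/2

1. join B+S (d=4) ⇒ BS; edges |B|=2, |S|=2
  updated: d(BS,H)=29/2, d(BS,R)=21/2, d(BS,X)=15/2
2. join R+X (d=7) ⇒ RX; edges |R|=7/2, |X|=7/2
  updated: d(BS,RX)=9, d(H,RX)=31/2
3. join BS+RX (d=9) ⇒ BRSX; edges |BS|=5/2, |RX|=1
  updated: d(BRSX,H)=15
4. join BRSX+H (d=15) ⇒ BHRSX; edges |BRSX|=3, |H|=15/2
final tree: (((B:2,S:2):5/2,(R:7/2,X:7/2):1):3,H:15/2)
total length: 25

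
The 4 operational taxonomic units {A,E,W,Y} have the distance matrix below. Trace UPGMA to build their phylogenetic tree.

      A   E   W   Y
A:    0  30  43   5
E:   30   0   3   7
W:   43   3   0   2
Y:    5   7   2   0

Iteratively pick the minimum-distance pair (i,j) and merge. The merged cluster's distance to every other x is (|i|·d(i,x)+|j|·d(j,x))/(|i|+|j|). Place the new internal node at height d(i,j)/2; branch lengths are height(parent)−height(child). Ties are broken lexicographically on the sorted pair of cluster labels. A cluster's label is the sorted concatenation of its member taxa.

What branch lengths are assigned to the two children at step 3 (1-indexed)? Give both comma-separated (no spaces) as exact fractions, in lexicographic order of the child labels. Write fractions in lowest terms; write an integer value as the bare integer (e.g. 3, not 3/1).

step 1: merge (W,Y) at d=2; branch lengths W→1, Y→1; new cluster WY
  updated: d(A,WY)=24, d(E,WY)=5
step 2: merge (E,WY) at d=5; branch lengths E→5/2, WY→3/2; new cluster EWY
  updated: d(A,EWY)=26
step 3: merge (A,EWY) at d=26; branch lengths A→13, EWY→21/2; new cluster AEWY
final tree: (A:13,(E:5/2,(W:1,Y:1):3/2):21/2)
total length: 59/2

13,21/2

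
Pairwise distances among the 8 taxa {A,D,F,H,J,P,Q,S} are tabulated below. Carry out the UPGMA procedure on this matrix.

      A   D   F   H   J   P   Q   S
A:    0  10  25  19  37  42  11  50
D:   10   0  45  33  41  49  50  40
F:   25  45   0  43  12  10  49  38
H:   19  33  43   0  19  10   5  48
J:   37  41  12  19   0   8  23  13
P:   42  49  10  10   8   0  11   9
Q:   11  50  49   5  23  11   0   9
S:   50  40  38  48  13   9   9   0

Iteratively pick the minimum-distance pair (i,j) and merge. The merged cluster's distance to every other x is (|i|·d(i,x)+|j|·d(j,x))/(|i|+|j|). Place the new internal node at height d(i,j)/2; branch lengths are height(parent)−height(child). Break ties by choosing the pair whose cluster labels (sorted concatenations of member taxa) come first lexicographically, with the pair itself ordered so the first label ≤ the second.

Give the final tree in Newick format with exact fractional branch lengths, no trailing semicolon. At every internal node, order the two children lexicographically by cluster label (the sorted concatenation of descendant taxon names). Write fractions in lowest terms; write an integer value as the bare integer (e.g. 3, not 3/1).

((A:5,D:5):161/12,(((F:11/2,(J:4,P:4):3/2):9/2,S:10):13/4,(H:5/2,Q:5/2):43/4):31/6)

iteration 1: select H,Q (d=5); attach at lengths (5/2, 5/2); label the merged cluster HQ
  updated: d(A,HQ)=15, d(D,HQ)=83/2, d(F,HQ)=46, d(HQ,J)=21, d(HQ,P)=21/2, d(HQ,S)=57/2
iteration 2: select J,P (d=8); attach at lengths (4, 4); label the merged cluster JP
  updated: d(A,JP)=79/2, d(D,JP)=45, d(F,JP)=11, d(HQ,JP)=63/4, d(JP,S)=11
iteration 3: select A,D (d=10); attach at lengths (5, 5); label the merged cluster AD
  updated: d(AD,F)=35, d(AD,HQ)=113/4, d(AD,JP)=169/4, d(AD,S)=45
iteration 4: select F,JP (d=11); attach at lengths (11/2, 3/2); label the merged cluster FJP
  updated: d(AD,FJP)=239/6, d(FJP,HQ)=155/6, d(FJP,S)=20
iteration 5: select FJP,S (d=20); attach at lengths (9/2, 10); label the merged cluster FJPS
  updated: d(AD,FJPS)=329/8, d(FJPS,HQ)=53/2
iteration 6: select FJPS,HQ (d=53/2); attach at lengths (13/4, 43/4); label the merged cluster FHJPQS
  updated: d(AD,FHJPQS)=221/6
iteration 7: select AD,FHJPQS (d=221/6); attach at lengths (161/12, 31/6); label the merged cluster ADFHJPQS
final tree: ((A:5,D:5):161/12,(((F:11/2,(J:4,P:4):3/2):9/2,S:10):13/4,(H:5/2,Q:5/2):43/4):31/6)
total length: 925/12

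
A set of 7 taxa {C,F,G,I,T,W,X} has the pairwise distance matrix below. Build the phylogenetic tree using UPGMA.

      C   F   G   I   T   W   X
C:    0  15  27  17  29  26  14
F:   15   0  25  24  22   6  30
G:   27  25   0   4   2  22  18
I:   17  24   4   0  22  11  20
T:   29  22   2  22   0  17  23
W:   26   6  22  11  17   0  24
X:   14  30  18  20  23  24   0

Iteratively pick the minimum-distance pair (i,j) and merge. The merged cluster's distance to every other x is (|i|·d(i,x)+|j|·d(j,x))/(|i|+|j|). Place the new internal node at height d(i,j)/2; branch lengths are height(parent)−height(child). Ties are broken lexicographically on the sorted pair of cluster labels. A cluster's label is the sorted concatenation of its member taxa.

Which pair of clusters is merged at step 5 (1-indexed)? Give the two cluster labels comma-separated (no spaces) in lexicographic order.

iteration 1: select G,T (d=2); attach at lengths (1, 1); label the merged cluster GT
  updated: d(C,GT)=28, d(F,GT)=47/2, d(GT,I)=13, d(GT,W)=39/2, d(GT,X)=41/2
iteration 2: select F,W (d=6); attach at lengths (3, 3); label the merged cluster FW
  updated: d(C,FW)=41/2, d(FW,GT)=43/2, d(FW,I)=35/2, d(FW,X)=27
iteration 3: select GT,I (d=13); attach at lengths (11/2, 13/2); label the merged cluster GIT
  updated: d(C,GIT)=73/3, d(FW,GIT)=121/6, d(GIT,X)=61/3
iteration 4: select C,X (d=14); attach at lengths (7, 7); label the merged cluster CX
  updated: d(CX,FW)=95/4, d(CX,GIT)=67/3
iteration 5: select FW,GIT (d=121/6); attach at lengths (85/12, 43/12); label the merged cluster FGITW
  updated: d(CX,FGITW)=229/10
iteration 6: select CX,FGITW (d=229/10); attach at lengths (89/20, 41/30); label the merged cluster CFGITWX
final tree: ((C:7,X:7):89/20,((F:3,W:3):85/12,((G:1,T:1):11/2,I:13/2):43/12):41/30)
total length: 3029/60

FW,GIT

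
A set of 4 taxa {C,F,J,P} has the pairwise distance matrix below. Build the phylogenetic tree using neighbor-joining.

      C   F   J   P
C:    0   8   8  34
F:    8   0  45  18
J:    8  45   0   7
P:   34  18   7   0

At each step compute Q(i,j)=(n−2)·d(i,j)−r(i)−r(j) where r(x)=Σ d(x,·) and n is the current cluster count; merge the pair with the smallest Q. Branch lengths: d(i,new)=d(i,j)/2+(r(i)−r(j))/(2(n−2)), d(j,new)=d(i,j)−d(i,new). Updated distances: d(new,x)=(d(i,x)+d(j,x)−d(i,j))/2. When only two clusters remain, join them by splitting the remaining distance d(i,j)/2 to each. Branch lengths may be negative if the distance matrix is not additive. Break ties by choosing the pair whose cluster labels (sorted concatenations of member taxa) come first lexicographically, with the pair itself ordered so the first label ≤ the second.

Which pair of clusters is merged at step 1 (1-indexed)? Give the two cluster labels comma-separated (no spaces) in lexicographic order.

C,F

step 1: merge (C,F) at d=8, Q=-105; branch lengths C→-5/4, F→37/4; new cluster CF
  updated: d(CF,J)=45/2, d(CF,P)=22
step 2: merge (CF,J) at d=45/2, Q=-103/2; branch lengths CF→75/4, J→15/4; new cluster CFJ
  updated: d(CFJ,P)=13/4
step 3: merge (CFJ,P) at d=13/4; branch lengths CFJ→13/8, P→13/8; new cluster CFJP
final tree: (((C:-5/4,F:37/4):75/4,J:15/4):13/8,P:13/8)
total length: 135/4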